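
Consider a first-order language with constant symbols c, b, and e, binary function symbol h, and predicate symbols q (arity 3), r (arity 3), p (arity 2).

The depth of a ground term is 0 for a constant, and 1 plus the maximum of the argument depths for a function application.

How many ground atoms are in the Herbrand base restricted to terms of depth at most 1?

3600

First count ground terms of depth ≤ 1.
Count level by level. With function symbols h/2, the terms of depth ≤ k are the 3 constants together with each function applied to depth-≤(k−1) tuples, so N_k = 3 + N_{k-1}^2.
N_0 = 3
N_1 = 3 + 3^2 = 12
Explicitly: c, b, e, h(c, c), h(c, b), h(c, e), h(b, c), h(b, b), h(b, e), h(e, c), h(e, b), h(e, e).
So |H| = 12.
Ground atoms are formed by filling each argument slot of a predicate with a term from H, so an r-ary predicate gives |H|^r atoms:
  q: 12^3 = 1728;  r: 12^3 = 1728;  p: 12^2 = 144
Total ground atoms: 1728 + 1728 + 144 = 3600.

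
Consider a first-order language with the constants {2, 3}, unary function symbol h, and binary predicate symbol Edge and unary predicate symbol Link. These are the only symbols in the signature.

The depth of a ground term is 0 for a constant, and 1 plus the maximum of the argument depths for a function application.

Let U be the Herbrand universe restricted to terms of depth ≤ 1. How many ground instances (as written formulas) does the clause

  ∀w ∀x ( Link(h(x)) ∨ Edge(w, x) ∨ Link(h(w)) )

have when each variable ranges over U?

Ground terms of depth ≤ 1:
  Let N_k = |{terms of depth ≤ k}|. Then N_0 = 2 and N_k = 2 + N_{k-1} for k ≥ 1 (one summand per function symbol, arity giving the exponent).
  N_0 = 2
  N_1 = 2 + 2 = 4
  Explicitly: 2, 3, h(2), h(3).
So there are 4 ground terms available for substitution.
The clause has 2 distinct variables (w, x), each appearing in the body. In the free term algebra distinct substitutions yield syntactically distinct ground instances.
Number of ground instances = 4^2 = 16.

16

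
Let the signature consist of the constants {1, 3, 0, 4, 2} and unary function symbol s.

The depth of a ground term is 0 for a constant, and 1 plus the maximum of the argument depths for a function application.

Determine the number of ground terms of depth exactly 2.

Count level by level. With function symbols s/1, the terms of depth ≤ k are the 5 constants together with each function applied to depth-≤(k−1) tuples, so N_k = 5 + N_{k-1}.
N_0 = 5
N_1 = 5 + 5 = 10
N_2 = 5 + 10 = 15
Terms of depth exactly 2: N_2 − N_1 = 15 − 10 = 5.

5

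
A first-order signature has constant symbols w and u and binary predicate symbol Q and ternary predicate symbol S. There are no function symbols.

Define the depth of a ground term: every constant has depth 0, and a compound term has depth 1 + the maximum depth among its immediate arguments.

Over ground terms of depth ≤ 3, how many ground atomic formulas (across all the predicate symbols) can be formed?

First count ground terms of depth ≤ 3.
With no function symbols every ground term is a constant, so there are exactly 2 ground terms at every depth bound.
N_0 = 2
N_1 = 2
N_2 = 2
N_3 = 2
So |H| = 2.
Ground atoms are formed by filling each argument slot of a predicate with a term from H, so an r-ary predicate gives |H|^r atoms:
  Q: 2^2 = 4;  S: 2^3 = 8
Total ground atoms: 4 + 8 = 12.

12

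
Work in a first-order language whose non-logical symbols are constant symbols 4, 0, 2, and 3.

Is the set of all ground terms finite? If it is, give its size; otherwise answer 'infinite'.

There are no function symbols, so every ground term is one of the 4 constants.
The Herbrand universe is {4, 0, 2, 3}, which is finite with 4 elements.

4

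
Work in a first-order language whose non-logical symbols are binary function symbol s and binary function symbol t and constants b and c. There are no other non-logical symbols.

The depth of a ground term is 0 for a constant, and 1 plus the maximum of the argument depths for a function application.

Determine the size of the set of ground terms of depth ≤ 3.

If N_k denotes the number of depth-≤k ground terms, the 2 constants give N_0 = 2, and each function symbol of arity r contributes N_{k-1}^r new terms at level k: N_k = 2 + N_{k-1}^2 + N_{k-1}^2.
N_0 = 2
N_1 = 2 + 2^2 + 2^2 = 10
N_2 = 2 + 10^2 + 10^2 = 202
N_3 = 2 + 202^2 + 202^2 = 81610

81610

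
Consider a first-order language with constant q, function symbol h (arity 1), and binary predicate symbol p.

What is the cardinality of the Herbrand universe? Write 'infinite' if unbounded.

infinite

The signature has at least one function symbol (h, arity 1) and at least one constant (q).
Iterating h gives infinitely many distinct ground terms: q, h(q), h(h(q)), ...
So the Herbrand universe is infinite.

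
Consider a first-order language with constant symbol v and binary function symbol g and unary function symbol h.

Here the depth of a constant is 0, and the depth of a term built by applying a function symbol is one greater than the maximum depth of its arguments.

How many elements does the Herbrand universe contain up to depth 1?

If N_k denotes the number of depth-≤k ground terms, the 1 constant gives N_0 = 1, and each function symbol of arity r contributes N_{k-1}^r new terms at level k: N_k = 1 + N_{k-1}^2 + N_{k-1}.
N_0 = 1
N_1 = 1 + 1^2 + 1 = 3

3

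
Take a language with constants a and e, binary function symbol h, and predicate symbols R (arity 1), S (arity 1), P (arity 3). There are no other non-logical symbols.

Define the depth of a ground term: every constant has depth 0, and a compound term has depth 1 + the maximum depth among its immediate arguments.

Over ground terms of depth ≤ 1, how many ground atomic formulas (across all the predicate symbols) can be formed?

228

First count ground terms of depth ≤ 1.
Let N_k count ground terms of depth at most k. Each non-constant term of depth ≤ k is some function symbol applied to depth-≤(k−1) arguments, giving N_k = 2 + N_{k-1}^2.
N_0 = 2
N_1 = 2 + 2^2 = 6
So |H| = 6.
Each predicate of arity r yields |H|^r ground atoms (one per choice of an r-tuple from H):
  R: 6;  S: 6;  P: 6^3 = 216
Total ground atoms: 6 + 6 + 216 = 228.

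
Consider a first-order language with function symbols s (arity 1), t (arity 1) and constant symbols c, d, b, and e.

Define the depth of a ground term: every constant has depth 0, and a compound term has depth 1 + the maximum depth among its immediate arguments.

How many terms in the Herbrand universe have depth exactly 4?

Write N_k for the number of ground terms of depth ≤ k. A term of depth ≤ k is either a constant or a function symbol applied to arguments of depth ≤ k−1, so N_k = 4 + N_{k-1} + N_{k-1}.
N_0 = 4
N_1 = 4 + 4 + 4 = 12
N_2 = 4 + 12 + 12 = 28
N_3 = 4 + 28 + 28 = 60
N_4 = 4 + 60 + 60 = 124
Terms of depth exactly 4: N_4 − N_3 = 124 − 60 = 64.

64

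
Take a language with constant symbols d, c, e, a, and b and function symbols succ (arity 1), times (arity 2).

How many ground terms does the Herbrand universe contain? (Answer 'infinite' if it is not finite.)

infinite

The signature has at least one function symbol (succ, arity 1) and at least one constant (d).
Iterating succ gives infinitely many distinct ground terms: d, succ(d), succ(succ(d)), ...
So the Herbrand universe is infinite.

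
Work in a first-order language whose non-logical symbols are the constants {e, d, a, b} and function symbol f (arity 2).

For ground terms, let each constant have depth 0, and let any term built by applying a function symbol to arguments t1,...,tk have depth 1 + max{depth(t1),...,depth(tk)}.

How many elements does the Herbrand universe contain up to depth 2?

404

If N_k denotes the number of depth-≤k ground terms, the 4 constants give N_0 = 4, and each function symbol of arity r contributes N_{k-1}^r new terms at level k: N_k = 4 + N_{k-1}^2.
N_0 = 4
N_1 = 4 + 4^2 = 20
N_2 = 4 + 20^2 = 404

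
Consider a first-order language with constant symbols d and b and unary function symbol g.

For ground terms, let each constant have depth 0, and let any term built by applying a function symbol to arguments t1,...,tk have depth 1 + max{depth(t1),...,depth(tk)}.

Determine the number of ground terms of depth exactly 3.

Write N_k for the number of ground terms of depth ≤ k. A term of depth ≤ k is either a constant or a function symbol applied to arguments of depth ≤ k−1, so N_k = 2 + N_{k-1}.
N_0 = 2
N_1 = 2 + 2 = 4
N_2 = 2 + 4 = 6
N_3 = 2 + 6 = 8
Terms of depth exactly 3: N_3 − N_2 = 8 − 6 = 2.

2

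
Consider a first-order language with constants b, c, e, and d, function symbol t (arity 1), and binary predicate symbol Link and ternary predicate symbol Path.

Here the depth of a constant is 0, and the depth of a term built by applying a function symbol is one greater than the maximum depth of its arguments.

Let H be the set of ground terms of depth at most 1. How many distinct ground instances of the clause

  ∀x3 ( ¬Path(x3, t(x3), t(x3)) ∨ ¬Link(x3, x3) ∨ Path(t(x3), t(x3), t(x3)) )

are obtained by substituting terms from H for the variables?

8

Ground terms of depth ≤ 1:
  Count level by level. With function symbols t/1, the terms of depth ≤ k are the 4 constants together with each function applied to depth-≤(k−1) tuples, so N_k = 4 + N_{k-1}.
  N_0 = 4
  N_1 = 4 + 4 = 8
So there are 8 ground terms available for substitution.
The body mentions the single quantified variable x3; since ground terms form a free algebra, no two substitutions collapse to the same formula.
Number of ground instances = 8.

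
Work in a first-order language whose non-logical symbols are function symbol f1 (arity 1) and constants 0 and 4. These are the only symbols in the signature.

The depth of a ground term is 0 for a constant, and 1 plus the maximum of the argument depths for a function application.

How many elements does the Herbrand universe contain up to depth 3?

8

Count level by level. With function symbols f1/1, the terms of depth ≤ k are the 2 constants together with each function applied to depth-≤(k−1) tuples, so N_k = 2 + N_{k-1}.
N_0 = 2
N_1 = 2 + 2 = 4
N_2 = 2 + 4 = 6
N_3 = 2 + 6 = 8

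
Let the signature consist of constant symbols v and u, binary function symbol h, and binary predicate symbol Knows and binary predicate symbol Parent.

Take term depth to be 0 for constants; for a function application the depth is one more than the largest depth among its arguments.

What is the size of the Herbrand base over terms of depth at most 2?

2888

First count ground terms of depth ≤ 2.
If N_k denotes the number of depth-≤k ground terms, the 2 constants give N_0 = 2, and each function symbol of arity r contributes N_{k-1}^r new terms at level k: N_k = 2 + N_{k-1}^2.
N_0 = 2
N_1 = 2 + 2^2 = 6
N_2 = 2 + 6^2 = 38
So |H| = 38.
A ground atom is a predicate applied to a tuple of terms from H, so the count is the sum over predicates of |H|^arity:
  Knows: 38^2 = 1444;  Parent: 38^2 = 1444
Total ground atoms: 1444 + 1444 = 2888.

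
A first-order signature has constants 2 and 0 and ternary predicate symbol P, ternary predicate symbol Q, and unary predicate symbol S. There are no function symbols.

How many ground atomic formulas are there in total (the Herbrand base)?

18

With no function symbols, the Herbrand universe is just the 2 constants.
Ground atoms per predicate: P: 2^3 = 8, Q: 2^3 = 8, S: 2.
Herbrand base size = 8 + 8 + 2 = 18.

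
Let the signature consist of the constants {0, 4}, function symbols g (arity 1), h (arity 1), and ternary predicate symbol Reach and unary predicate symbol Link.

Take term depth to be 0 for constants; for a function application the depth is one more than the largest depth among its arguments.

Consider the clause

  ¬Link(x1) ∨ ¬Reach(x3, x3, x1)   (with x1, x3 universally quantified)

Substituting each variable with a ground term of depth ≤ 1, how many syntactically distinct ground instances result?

36

Ground terms of depth ≤ 1:
  Count level by level. With function symbols g/1, h/1, the terms of depth ≤ k are the 2 constants together with each function applied to depth-≤(k−1) tuples, so N_k = 2 + N_{k-1} + N_{k-1}.
  N_0 = 2
  N_1 = 2 + 2 + 2 = 6
So there are 6 ground terms available for substitution.
The clause has 2 distinct variables (x1, x3), each appearing in the body. In the free term algebra distinct substitutions yield syntactically distinct ground instances.
Number of ground instances = 6^2 = 36.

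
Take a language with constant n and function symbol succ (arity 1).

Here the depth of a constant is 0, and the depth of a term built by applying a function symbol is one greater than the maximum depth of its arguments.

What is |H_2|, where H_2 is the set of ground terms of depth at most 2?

3

Let N_k = |{terms of depth ≤ k}|. Then N_0 = 1 and N_k = 1 + N_{k-1} for k ≥ 1 (one summand per function symbol, arity giving the exponent).
N_0 = 1
N_1 = 1 + 1 = 2
N_2 = 1 + 2 = 3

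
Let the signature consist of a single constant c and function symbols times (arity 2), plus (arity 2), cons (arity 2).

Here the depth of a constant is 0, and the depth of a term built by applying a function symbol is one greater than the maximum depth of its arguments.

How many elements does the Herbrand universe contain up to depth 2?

Let N_k = |{terms of depth ≤ k}|. Then N_0 = 1 and N_k = 1 + N_{k-1}^2 + N_{k-1}^2 + N_{k-1}^2 for k ≥ 1 (one summand per function symbol, arity giving the exponent).
N_0 = 1
N_1 = 1 + 1^2 + 1^2 + 1^2 = 4
N_2 = 1 + 4^2 + 4^2 + 4^2 = 49

49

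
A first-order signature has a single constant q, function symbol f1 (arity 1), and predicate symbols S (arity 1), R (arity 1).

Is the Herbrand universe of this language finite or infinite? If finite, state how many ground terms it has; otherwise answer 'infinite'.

The signature has at least one function symbol (f1, arity 1) and at least one constant (q).
Iterating f1 gives infinitely many distinct ground terms: q, f1(q), f1(f1(q)), ...
So the Herbrand universe is infinite.

infinite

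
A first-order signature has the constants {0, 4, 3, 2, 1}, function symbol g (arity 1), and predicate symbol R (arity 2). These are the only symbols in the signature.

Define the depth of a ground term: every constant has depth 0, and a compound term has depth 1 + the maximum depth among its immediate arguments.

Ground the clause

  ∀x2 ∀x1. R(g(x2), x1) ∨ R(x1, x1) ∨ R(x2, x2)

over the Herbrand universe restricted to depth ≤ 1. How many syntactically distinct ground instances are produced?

100

Ground terms of depth ≤ 1:
  Write N_k for the number of ground terms of depth ≤ k. A term of depth ≤ k is either a constant or a function symbol applied to arguments of depth ≤ k−1, so N_k = 5 + N_{k-1}.
  N_0 = 5
  N_1 = 5 + 5 = 10
So there are 10 ground terms available for substitution.
The body mentions every one of the 2 quantified variables; since ground terms form a free algebra, no two substitutions collapse to the same formula.
Number of ground instances = 10^2 = 100.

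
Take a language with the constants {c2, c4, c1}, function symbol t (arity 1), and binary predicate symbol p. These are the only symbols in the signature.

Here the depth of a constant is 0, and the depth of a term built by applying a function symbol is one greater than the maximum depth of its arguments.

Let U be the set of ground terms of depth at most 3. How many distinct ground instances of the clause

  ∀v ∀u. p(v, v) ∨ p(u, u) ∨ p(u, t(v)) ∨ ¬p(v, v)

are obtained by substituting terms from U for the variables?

Ground terms of depth ≤ 3:
  Write N_k for the number of ground terms of depth ≤ k. A term of depth ≤ k is either a constant or a function symbol applied to arguments of depth ≤ k−1, so N_k = 3 + N_{k-1}.
  N_0 = 3
  N_1 = 3 + 3 = 6
  N_2 = 3 + 6 = 9
  N_3 = 3 + 9 = 12
So there are 12 ground terms available for substitution.
The body mentions every one of the 2 quantified variables; since ground terms form a free algebra, no two substitutions collapse to the same formula.
Number of ground instances = 12^2 = 144.

144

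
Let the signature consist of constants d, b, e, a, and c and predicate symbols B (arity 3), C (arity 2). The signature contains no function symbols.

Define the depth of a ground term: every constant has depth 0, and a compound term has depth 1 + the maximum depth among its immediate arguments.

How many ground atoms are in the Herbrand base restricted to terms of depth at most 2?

150

First count ground terms of depth ≤ 2.
With no function symbols every ground term is a constant, so there are exactly 5 ground terms at every depth bound.
N_0 = 5
N_1 = 5
N_2 = 5
Explicitly: d, b, e, a, c.
So |H| = 5.
Each predicate of arity r yields |H|^r ground atoms (one per choice of an r-tuple from H):
  B: 5^3 = 125;  C: 5^2 = 25
Total ground atoms: 125 + 25 = 150.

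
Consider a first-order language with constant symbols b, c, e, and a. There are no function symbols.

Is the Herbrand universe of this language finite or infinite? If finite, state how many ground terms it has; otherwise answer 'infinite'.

There are no function symbols, so every ground term is one of the 4 constants.
The Herbrand universe is {b, c, e, a}, which is finite with 4 elements.

4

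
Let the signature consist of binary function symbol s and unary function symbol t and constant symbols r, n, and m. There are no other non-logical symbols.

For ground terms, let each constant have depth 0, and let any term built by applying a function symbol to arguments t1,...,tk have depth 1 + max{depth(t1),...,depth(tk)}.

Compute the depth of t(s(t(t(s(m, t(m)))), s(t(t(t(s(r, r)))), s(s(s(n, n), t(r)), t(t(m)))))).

7

depth(t(m)) = 1 + depth(m) = 1 + 0 = 1
depth(s(m, t(m))) = 1 + max(0, 1) = 2
depth(t(s(m, t(m)))) = 1 + depth(s(m, t(m))) = 1 + 2 = 3
depth(t(t(s(m, t(m))))) = 1 + depth(t(s(m, t(m)))) = 1 + 3 = 4
depth(s(r, r)) = 1 + max(0, 0) = 1
depth(t(s(r, r))) = 1 + depth(s(r, r)) = 1 + 1 = 2
depth(t(t(s(r, r)))) = 1 + depth(t(s(r, r))) = 1 + 2 = 3
depth(t(t(t(s(r, r))))) = 1 + depth(t(t(s(r, r)))) = 1 + 3 = 4
depth(s(n, n)) = 1 + max(0, 0) = 1
depth(t(r)) = 1 + depth(r) = 1 + 0 = 1
depth(s(s(n, n), t(r))) = 1 + max(1, 1) = 2
depth(t(t(m))) = 1 + depth(t(m)) = 1 + 1 = 2
depth(s(s(s(n, n), t(r)), t(t(m)))) = 1 + max(2, 2) = 3
depth(s(t(t(t(s(r, r)))), s(s(s(n, n), t(r)), t(t(m))))) = 1 + max(4, 3) = 5
depth(s(t(t(s(m, t(m)))), s(t(t(t(s(r, r)))), s(s(s(n, n), t(r)), t(t(m)))))) = 1 + max(4, 5) = 6
depth(t(s(t(t(s(m, t(m)))), s(t(t(t(s(r, r)))), s(s(s(n, n), t(r)), t(t(m))))))) = 1 + depth(s(t(t(s(m, t(m)))), s(t(t(t(s(r, r)))), s(s(s(n, n), t(r)), t(t(m)))))) = 1 + 6 = 7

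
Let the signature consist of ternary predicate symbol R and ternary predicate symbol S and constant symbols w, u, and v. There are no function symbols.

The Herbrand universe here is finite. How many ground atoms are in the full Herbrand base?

With no function symbols, the Herbrand universe is just the 3 constants.
Ground atoms per predicate: R: 3^3 = 27, S: 3^3 = 27.
Herbrand base size = 27 + 27 = 54.

54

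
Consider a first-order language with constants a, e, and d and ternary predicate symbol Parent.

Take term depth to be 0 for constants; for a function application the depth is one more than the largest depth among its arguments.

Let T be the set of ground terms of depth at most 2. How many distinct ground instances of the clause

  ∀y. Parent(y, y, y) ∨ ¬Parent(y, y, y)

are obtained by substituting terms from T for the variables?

Ground terms of depth ≤ 2:
  With no function symbols every ground term is a constant, so there are exactly 3 ground terms at every depth bound.
  N_0 = 3
  N_1 = 3
  N_2 = 3
  Explicitly: a, e, d.
So there are 3 ground terms available for substitution.
The clause has 1 distinct variable (y), which appears in the body. In the free term algebra distinct substitutions yield syntactically distinct ground instances.
Number of ground instances = 3.

3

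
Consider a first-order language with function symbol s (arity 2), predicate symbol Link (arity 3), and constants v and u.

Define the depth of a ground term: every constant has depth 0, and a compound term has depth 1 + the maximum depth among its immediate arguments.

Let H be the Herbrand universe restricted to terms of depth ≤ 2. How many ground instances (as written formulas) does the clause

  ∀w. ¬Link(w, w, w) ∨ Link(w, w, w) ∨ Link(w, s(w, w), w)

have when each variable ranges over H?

38

Ground terms of depth ≤ 2:
  If N_k denotes the number of depth-≤k ground terms, the 2 constants give N_0 = 2, and each function symbol of arity r contributes N_{k-1}^r new terms at level k: N_k = 2 + N_{k-1}^2.
  N_0 = 2
  N_1 = 2 + 2^2 = 6
  N_2 = 2 + 6^2 = 38
So there are 38 ground terms available for substitution.
The body mentions the single quantified variable w; since ground terms form a free algebra, no two substitutions collapse to the same formula.
Number of ground instances = 38.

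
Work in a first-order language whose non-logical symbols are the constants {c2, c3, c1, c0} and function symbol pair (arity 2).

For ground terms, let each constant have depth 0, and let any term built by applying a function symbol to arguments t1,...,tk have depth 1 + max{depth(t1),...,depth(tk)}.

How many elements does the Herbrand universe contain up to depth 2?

Write N_k for the number of ground terms of depth ≤ k. A term of depth ≤ k is either a constant or a function symbol applied to arguments of depth ≤ k−1, so N_k = 4 + N_{k-1}^2.
N_0 = 4
N_1 = 4 + 4^2 = 20
N_2 = 4 + 20^2 = 404

404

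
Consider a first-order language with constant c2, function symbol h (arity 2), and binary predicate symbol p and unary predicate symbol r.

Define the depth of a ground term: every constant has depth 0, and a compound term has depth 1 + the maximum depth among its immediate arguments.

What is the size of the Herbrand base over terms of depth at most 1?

6

First count ground terms of depth ≤ 1.
If N_k denotes the number of depth-≤k ground terms, the 1 constant gives N_0 = 1, and each function symbol of arity r contributes N_{k-1}^r new terms at level k: N_k = 1 + N_{k-1}^2.
N_0 = 1
N_1 = 1 + 1^2 = 2
Explicitly: c2, h(c2, c2).
So |H| = 2.
A ground atom is a predicate applied to a tuple of terms from H, so the count is the sum over predicates of |H|^arity:
  p: 2^2 = 4;  r: 2
Total ground atoms: 4 + 2 = 6.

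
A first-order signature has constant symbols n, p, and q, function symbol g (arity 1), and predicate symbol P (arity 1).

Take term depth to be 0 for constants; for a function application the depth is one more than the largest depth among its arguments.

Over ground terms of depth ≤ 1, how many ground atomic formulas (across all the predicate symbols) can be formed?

6

First count ground terms of depth ≤ 1.
Let N_k = |{terms of depth ≤ k}|. Then N_0 = 3 and N_k = 3 + N_{k-1} for k ≥ 1 (one summand per function symbol, arity giving the exponent).
N_0 = 3
N_1 = 3 + 3 = 6
So |H| = 6.
A ground atom is a predicate applied to a tuple of terms from H, so the count is the sum over predicates of |H|^arity:
  P: 6
Total ground atoms: 6.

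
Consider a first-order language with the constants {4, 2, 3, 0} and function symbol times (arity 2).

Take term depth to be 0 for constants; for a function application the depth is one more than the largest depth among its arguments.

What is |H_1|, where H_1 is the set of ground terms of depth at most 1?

20

Count level by level. With function symbols times/2, the terms of depth ≤ k are the 4 constants together with each function applied to depth-≤(k−1) tuples, so N_k = 4 + N_{k-1}^2.
N_0 = 4
N_1 = 4 + 4^2 = 20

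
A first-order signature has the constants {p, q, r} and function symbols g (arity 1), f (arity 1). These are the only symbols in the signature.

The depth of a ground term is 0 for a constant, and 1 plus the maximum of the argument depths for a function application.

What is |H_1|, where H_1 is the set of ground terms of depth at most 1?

9

Write N_k for the number of ground terms of depth ≤ k. A term of depth ≤ k is either a constant or a function symbol applied to arguments of depth ≤ k−1, so N_k = 3 + N_{k-1} + N_{k-1}.
N_0 = 3
N_1 = 3 + 3 + 3 = 9
Explicitly: p, q, r, g(p), g(q), g(r), f(p), f(q), f(r).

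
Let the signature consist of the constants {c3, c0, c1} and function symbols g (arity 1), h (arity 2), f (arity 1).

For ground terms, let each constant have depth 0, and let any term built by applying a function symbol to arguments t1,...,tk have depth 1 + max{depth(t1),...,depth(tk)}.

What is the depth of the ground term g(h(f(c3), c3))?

depth(f(c3)) = 1 + depth(c3) = 1 + 0 = 1
depth(h(f(c3), c3)) = 1 + max(1, 0) = 2
depth(g(h(f(c3), c3))) = 1 + depth(h(f(c3), c3)) = 1 + 2 = 3

3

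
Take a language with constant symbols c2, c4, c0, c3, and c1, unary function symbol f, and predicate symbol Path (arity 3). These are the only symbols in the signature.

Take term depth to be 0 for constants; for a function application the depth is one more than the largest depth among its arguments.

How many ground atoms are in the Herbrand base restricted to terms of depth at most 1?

First count ground terms of depth ≤ 1.
If N_k denotes the number of depth-≤k ground terms, the 5 constants give N_0 = 5, and each function symbol of arity r contributes N_{k-1}^r new terms at level k: N_k = 5 + N_{k-1}.
N_0 = 5
N_1 = 5 + 5 = 10
Explicitly: c2, c4, c0, c3, c1, f(c2), f(c4), f(c0), f(c3), f(c1).
So |H| = 10.
For each predicate symbol, the number of ground atoms is |H| raised to its arity; summing:
  Path: 10^3 = 1000
Total ground atoms: 1000.

1000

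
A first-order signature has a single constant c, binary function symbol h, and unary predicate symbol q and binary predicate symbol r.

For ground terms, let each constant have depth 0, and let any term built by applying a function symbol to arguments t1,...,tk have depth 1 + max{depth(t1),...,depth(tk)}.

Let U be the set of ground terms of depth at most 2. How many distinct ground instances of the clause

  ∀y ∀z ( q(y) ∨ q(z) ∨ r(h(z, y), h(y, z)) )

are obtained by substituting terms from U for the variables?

25

Ground terms of depth ≤ 2:
  Let N_k count ground terms of depth at most k. Each non-constant term of depth ≤ k is some function symbol applied to depth-≤(k−1) arguments, giving N_k = 1 + N_{k-1}^2.
  N_0 = 1
  N_1 = 1 + 1^2 = 2
  N_2 = 1 + 2^2 = 5
  Explicitly: c, h(c, c), h(c, h(c, c)), h(h(c, c), c), h(h(c, c), h(c, c)).
So there are 5 ground terms available for substitution.
The clause has 2 distinct variables (y, z), each appearing in the body. In the free term algebra distinct substitutions yield syntactically distinct ground instances.
Number of ground instances = 5^2 = 25.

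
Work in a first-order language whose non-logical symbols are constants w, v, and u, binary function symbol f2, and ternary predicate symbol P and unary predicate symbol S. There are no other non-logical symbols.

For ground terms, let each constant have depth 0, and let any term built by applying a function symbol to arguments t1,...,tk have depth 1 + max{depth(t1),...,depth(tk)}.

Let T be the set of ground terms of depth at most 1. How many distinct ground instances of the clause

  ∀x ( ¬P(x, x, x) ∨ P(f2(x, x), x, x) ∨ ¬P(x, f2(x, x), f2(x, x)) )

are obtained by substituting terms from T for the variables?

12

Ground terms of depth ≤ 1:
  Count level by level. With function symbols f2/2, the terms of depth ≤ k are the 3 constants together with each function applied to depth-≤(k−1) tuples, so N_k = 3 + N_{k-1}^2.
  N_0 = 3
  N_1 = 3 + 3^2 = 12
  Explicitly: w, v, u, f2(w, w), f2(w, v), f2(w, u), f2(v, w), f2(v, v), f2(v, u), f2(u, w), f2(u, v), f2(u, u).
So there are 12 ground terms available for substitution.
The body mentions the single quantified variable x; since ground terms form a free algebra, no two substitutions collapse to the same formula.
Number of ground instances = 12.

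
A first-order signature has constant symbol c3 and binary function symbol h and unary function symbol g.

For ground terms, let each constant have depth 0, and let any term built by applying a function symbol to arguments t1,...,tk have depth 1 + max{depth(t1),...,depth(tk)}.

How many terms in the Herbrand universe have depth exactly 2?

10

If N_k denotes the number of depth-≤k ground terms, the 1 constant gives N_0 = 1, and each function symbol of arity r contributes N_{k-1}^r new terms at level k: N_k = 1 + N_{k-1}^2 + N_{k-1}.
N_0 = 1
N_1 = 1 + 1^2 + 1 = 3
N_2 = 1 + 3^2 + 3 = 13
Terms of depth exactly 2: N_2 − N_1 = 13 − 3 = 10.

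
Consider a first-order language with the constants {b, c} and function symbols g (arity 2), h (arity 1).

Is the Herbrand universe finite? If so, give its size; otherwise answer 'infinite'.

infinite

The signature has at least one function symbol (g, arity 2) and at least one constant (b).
Iterating g gives infinitely many distinct ground terms: b, g(b, b), g(g(b, b), g(b, b)), ...
So the Herbrand universe is infinite.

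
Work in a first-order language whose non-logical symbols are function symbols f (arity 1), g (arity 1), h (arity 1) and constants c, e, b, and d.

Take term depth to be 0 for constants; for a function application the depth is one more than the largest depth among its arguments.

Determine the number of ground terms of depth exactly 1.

12

Let N_k = |{terms of depth ≤ k}|. Then N_0 = 4 and N_k = 4 + N_{k-1} + N_{k-1} + N_{k-1} for k ≥ 1 (one summand per function symbol, arity giving the exponent).
N_0 = 4
N_1 = 4 + 4 + 4 + 4 = 16
Terms of depth exactly 1: N_1 − N_0 = 16 − 4 = 12.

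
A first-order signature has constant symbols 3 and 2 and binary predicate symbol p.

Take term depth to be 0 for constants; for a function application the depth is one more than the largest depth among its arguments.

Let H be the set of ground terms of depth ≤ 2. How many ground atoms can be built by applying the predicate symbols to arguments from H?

4

First count ground terms of depth ≤ 2.
With no function symbols every ground term is a constant, so there are exactly 2 ground terms at every depth bound.
N_0 = 2
N_1 = 2
N_2 = 2
Explicitly: 3, 2.
So |H| = 2.
A ground atom is a predicate applied to a tuple of terms from H, so the count is the sum over predicates of |H|^arity:
  p: 2^2 = 4
Total ground atoms: 4.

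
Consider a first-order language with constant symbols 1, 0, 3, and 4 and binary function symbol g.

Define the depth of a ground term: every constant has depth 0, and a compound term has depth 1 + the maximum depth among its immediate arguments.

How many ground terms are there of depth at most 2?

404

Let N_k count ground terms of depth at most k. Each non-constant term of depth ≤ k is some function symbol applied to depth-≤(k−1) arguments, giving N_k = 4 + N_{k-1}^2.
N_0 = 4
N_1 = 4 + 4^2 = 20
N_2 = 4 + 20^2 = 404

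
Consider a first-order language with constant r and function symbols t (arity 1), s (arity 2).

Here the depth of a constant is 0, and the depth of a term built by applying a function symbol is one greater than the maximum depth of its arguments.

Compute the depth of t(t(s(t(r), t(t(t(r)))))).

depth(t(r)) = 1 + depth(r) = 1 + 0 = 1
depth(t(t(r))) = 1 + depth(t(r)) = 1 + 1 = 2
depth(t(t(t(r)))) = 1 + depth(t(t(r))) = 1 + 2 = 3
depth(s(t(r), t(t(t(r))))) = 1 + max(1, 3) = 4
depth(t(s(t(r), t(t(t(r)))))) = 1 + depth(s(t(r), t(t(t(r))))) = 1 + 4 = 5
depth(t(t(s(t(r), t(t(t(r))))))) = 1 + depth(t(s(t(r), t(t(t(r)))))) = 1 + 5 = 6

6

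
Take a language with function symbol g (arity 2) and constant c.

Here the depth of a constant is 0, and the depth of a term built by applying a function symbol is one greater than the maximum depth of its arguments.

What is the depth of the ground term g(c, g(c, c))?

depth(g(c, c)) = 1 + max(0, 0) = 1
depth(g(c, g(c, c))) = 1 + max(0, 1) = 2

2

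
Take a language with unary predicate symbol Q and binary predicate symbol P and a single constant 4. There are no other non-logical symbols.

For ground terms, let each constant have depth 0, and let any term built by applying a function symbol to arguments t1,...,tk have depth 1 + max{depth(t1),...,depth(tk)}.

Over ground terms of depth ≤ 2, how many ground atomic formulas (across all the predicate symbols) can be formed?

First count ground terms of depth ≤ 2.
With no function symbols every ground term is a constant, so there is exactly 1 ground term at every depth bound.
N_0 = 1
N_1 = 1
N_2 = 1
So |H| = 1.
For each predicate symbol, the number of ground atoms is |H| raised to its arity; summing:
  Q: 1;  P: 1^2 = 1
Total ground atoms: 1 + 1 = 2.

2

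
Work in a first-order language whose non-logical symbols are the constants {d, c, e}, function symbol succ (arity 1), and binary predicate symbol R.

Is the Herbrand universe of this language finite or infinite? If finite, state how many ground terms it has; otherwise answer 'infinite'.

infinite

The signature has at least one function symbol (succ, arity 1) and at least one constant (d).
Iterating succ gives infinitely many distinct ground terms: d, succ(d), succ(succ(d)), ...
So the Herbrand universe is infinite.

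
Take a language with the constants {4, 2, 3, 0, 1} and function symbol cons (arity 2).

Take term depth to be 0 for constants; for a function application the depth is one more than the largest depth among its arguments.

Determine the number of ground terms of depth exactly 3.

818125

If N_k denotes the number of depth-≤k ground terms, the 5 constants give N_0 = 5, and each function symbol of arity r contributes N_{k-1}^r new terms at level k: N_k = 5 + N_{k-1}^2.
N_0 = 5
N_1 = 5 + 5^2 = 30
N_2 = 5 + 30^2 = 905
N_3 = 5 + 905^2 = 819030
Terms of depth exactly 3: N_3 − N_2 = 819030 − 905 = 818125.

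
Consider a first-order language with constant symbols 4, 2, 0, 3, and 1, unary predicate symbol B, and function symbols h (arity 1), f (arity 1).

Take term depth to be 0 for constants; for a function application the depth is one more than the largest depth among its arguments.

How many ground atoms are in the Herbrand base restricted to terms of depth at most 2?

35

First count ground terms of depth ≤ 2.
Count level by level. With function symbols h/1, f/1, the terms of depth ≤ k are the 5 constants together with each function applied to depth-≤(k−1) tuples, so N_k = 5 + N_{k-1} + N_{k-1}.
N_0 = 5
N_1 = 5 + 5 + 5 = 15
N_2 = 5 + 15 + 15 = 35
So |H| = 35.
Ground atoms are formed by filling each argument slot of a predicate with a term from H, so an r-ary predicate gives |H|^r atoms:
  B: 35
Total ground atoms: 35.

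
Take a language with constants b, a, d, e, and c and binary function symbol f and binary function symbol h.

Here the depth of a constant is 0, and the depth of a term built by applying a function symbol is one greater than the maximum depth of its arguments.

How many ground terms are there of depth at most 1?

If N_k denotes the number of depth-≤k ground terms, the 5 constants give N_0 = 5, and each function symbol of arity r contributes N_{k-1}^r new terms at level k: N_k = 5 + N_{k-1}^2 + N_{k-1}^2.
N_0 = 5
N_1 = 5 + 5^2 + 5^2 = 55

55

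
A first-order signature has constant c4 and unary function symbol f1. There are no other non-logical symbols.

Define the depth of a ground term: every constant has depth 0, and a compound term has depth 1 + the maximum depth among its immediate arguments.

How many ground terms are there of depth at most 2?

3

Let N_k = |{terms of depth ≤ k}|. Then N_0 = 1 and N_k = 1 + N_{k-1} for k ≥ 1 (one summand per function symbol, arity giving the exponent).
N_0 = 1
N_1 = 1 + 1 = 2
N_2 = 1 + 2 = 3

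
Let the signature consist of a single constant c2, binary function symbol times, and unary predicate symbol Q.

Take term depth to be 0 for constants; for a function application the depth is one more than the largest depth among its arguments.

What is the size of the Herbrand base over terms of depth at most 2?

5

First count ground terms of depth ≤ 2.
Let N_k = |{terms of depth ≤ k}|. Then N_0 = 1 and N_k = 1 + N_{k-1}^2 for k ≥ 1 (one summand per function symbol, arity giving the exponent).
N_0 = 1
N_1 = 1 + 1^2 = 2
N_2 = 1 + 2^2 = 5
Explicitly: c2, times(c2, c2), times(c2, times(c2, c2)), times(times(c2, c2), c2), times(times(c2, c2), times(c2, c2)).
So |H| = 5.
Ground atoms are formed by filling each argument slot of a predicate with a term from H, so an r-ary predicate gives |H|^r atoms:
  Q: 5
Total ground atoms: 5.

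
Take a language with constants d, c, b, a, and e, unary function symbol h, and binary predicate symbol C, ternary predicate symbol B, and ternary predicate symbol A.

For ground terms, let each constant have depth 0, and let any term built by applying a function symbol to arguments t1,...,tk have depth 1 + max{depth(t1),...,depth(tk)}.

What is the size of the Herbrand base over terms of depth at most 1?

2100

First count ground terms of depth ≤ 1.
Let N_k = |{terms of depth ≤ k}|. Then N_0 = 5 and N_k = 5 + N_{k-1} for k ≥ 1 (one summand per function symbol, arity giving the exponent).
N_0 = 5
N_1 = 5 + 5 = 10
So |H| = 10.
A ground atom is a predicate applied to a tuple of terms from H, so the count is the sum over predicates of |H|^arity:
  C: 10^2 = 100;  B: 10^3 = 1000;  A: 10^3 = 1000
Total ground atoms: 100 + 1000 + 1000 = 2100.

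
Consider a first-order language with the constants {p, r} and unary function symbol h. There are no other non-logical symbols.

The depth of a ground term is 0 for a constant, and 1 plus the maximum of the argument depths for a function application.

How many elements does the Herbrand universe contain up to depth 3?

8

Let N_k = |{terms of depth ≤ k}|. Then N_0 = 2 and N_k = 2 + N_{k-1} for k ≥ 1 (one summand per function symbol, arity giving the exponent).
N_0 = 2
N_1 = 2 + 2 = 4
N_2 = 2 + 4 = 6
N_3 = 2 + 6 = 8
Explicitly: p, r, h(p), h(r), h(h(p)), h(h(r)), h(h(h(p))), h(h(h(r))).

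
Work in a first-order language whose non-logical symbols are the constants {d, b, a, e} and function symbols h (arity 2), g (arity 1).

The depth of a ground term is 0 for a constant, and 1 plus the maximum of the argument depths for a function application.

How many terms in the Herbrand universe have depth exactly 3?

364820

Let N_k = |{terms of depth ≤ k}|. Then N_0 = 4 and N_k = 4 + N_{k-1}^2 + N_{k-1} for k ≥ 1 (one summand per function symbol, arity giving the exponent).
N_0 = 4
N_1 = 4 + 4^2 + 4 = 24
N_2 = 4 + 24^2 + 24 = 604
N_3 = 4 + 604^2 + 604 = 365424
Terms of depth exactly 3: N_3 − N_2 = 365424 − 604 = 364820.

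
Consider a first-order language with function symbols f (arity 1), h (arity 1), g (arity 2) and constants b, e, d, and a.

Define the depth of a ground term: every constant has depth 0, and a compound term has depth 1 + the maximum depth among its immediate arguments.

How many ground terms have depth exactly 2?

Let N_k count ground terms of depth at most k. Each non-constant term of depth ≤ k is some function symbol applied to depth-≤(k−1) arguments, giving N_k = 4 + N_{k-1} + N_{k-1} + N_{k-1}^2.
N_0 = 4
N_1 = 4 + 4 + 4 + 4^2 = 28
N_2 = 4 + 28 + 28 + 28^2 = 844
Terms of depth exactly 2: N_2 − N_1 = 844 − 28 = 816.

816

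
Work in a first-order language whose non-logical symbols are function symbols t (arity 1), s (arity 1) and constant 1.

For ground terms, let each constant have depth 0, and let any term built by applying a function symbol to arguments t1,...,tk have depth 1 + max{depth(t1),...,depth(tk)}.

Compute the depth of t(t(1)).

2

depth(t(1)) = 1 + depth(1) = 1 + 0 = 1
depth(t(t(1))) = 1 + depth(t(1)) = 1 + 1 = 2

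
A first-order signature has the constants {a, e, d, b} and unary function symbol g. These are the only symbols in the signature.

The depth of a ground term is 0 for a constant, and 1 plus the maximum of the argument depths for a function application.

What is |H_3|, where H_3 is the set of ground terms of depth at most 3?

Let N_k = |{terms of depth ≤ k}|. Then N_0 = 4 and N_k = 4 + N_{k-1} for k ≥ 1 (one summand per function symbol, arity giving the exponent).
N_0 = 4
N_1 = 4 + 4 = 8
N_2 = 4 + 8 = 12
N_3 = 4 + 12 = 16

16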